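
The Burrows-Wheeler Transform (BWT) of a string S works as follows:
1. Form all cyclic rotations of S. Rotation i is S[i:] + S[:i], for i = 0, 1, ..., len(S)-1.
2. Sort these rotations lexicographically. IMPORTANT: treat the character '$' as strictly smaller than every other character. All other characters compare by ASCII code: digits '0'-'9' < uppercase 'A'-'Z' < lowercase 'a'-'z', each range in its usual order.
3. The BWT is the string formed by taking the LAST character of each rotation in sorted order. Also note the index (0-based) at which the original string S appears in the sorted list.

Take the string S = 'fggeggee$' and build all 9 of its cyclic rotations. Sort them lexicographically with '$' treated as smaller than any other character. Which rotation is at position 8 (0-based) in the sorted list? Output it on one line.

All 9 rotations (rotation i = S[i:]+S[:i]):
  rot[0] = fggeggee$
  rot[1] = ggeggee$f
  rot[2] = geggee$fg
  rot[3] = eggee$fgg
  rot[4] = ggee$fgge
  rot[5] = gee$fggeg
  rot[6] = ee$fggegg
  rot[7] = e$fggegge
  rot[8] = $fggeggee
Sorted (with $ < everything):
  sorted[0] = $fggeggee
  sorted[1] = e$fggegge
  sorted[2] = ee$fggegg
  sorted[3] = eggee$fgg
  sorted[4] = fggeggee$
  sorted[5] = gee$fggeg
  sorted[6] = geggee$fg
  sorted[7] = ggee$fgge
  sorted[8] = ggeggee$f
sorted[8] = ggeggee$f

Answer: ggeggee$f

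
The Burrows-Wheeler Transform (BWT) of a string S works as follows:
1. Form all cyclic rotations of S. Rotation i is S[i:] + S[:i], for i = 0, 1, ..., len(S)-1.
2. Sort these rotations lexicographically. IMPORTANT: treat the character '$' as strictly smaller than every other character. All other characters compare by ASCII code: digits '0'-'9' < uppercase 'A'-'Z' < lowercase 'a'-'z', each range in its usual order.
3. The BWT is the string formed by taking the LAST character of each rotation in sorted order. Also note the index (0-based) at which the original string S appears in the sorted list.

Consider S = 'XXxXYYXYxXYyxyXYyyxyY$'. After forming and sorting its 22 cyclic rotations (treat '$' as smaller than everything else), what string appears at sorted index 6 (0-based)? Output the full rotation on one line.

Answer: XxXYYXYxXYyxyXYyyxyY$X

Derivation:
All 22 rotations (rotation i = S[i:]+S[:i]):
  rot[0] = XXxXYYXYxXYyxyXYyyxyY$
  rot[1] = XxXYYXYxXYyxyXYyyxyY$X
  rot[2] = xXYYXYxXYyxyXYyyxyY$XX
  rot[3] = XYYXYxXYyxyXYyyxyY$XXx
  rot[4] = YYXYxXYyxyXYyyxyY$XXxX
  rot[5] = YXYxXYyxyXYyyxyY$XXxXY
  rot[6] = XYxXYyxyXYyyxyY$XXxXYY
  rot[7] = YxXYyxyXYyyxyY$XXxXYYX
  rot[8] = xXYyxyXYyyxyY$XXxXYYXY
  rot[9] = XYyxyXYyyxyY$XXxXYYXYx
  rot[10] = YyxyXYyyxyY$XXxXYYXYxX
  rot[11] = yxyXYyyxyY$XXxXYYXYxXY
  rot[12] = xyXYyyxyY$XXxXYYXYxXYy
  rot[13] = yXYyyxyY$XXxXYYXYxXYyx
  rot[14] = XYyyxyY$XXxXYYXYxXYyxy
  rot[15] = YyyxyY$XXxXYYXYxXYyxyX
  rot[16] = yyxyY$XXxXYYXYxXYyxyXY
  rot[17] = yxyY$XXxXYYXYxXYyxyXYy
  rot[18] = xyY$XXxXYYXYxXYyxyXYyy
  rot[19] = yY$XXxXYYXYxXYyxyXYyyx
  rot[20] = Y$XXxXYYXYxXYyxyXYyyxy
  rot[21] = $XXxXYYXYxXYyxyXYyyxyY
Sorted (with $ < everything):
  sorted[0] = $XXxXYYXYxXYyxyXYyyxyY
  sorted[1] = XXxXYYXYxXYyxyXYyyxyY$
  sorted[2] = XYYXYxXYyxyXYyyxyY$XXx
  sorted[3] = XYxXYyxyXYyyxyY$XXxXYY
  sorted[4] = XYyxyXYyyxyY$XXxXYYXYx
  sorted[5] = XYyyxyY$XXxXYYXYxXYyxy
  sorted[6] = XxXYYXYxXYyxyXYyyxyY$X
  sorted[7] = Y$XXxXYYXYxXYyxyXYyyxy
  sorted[8] = YXYxXYyxyXYyyxyY$XXxXY
  sorted[9] = YYXYxXYyxyXYyyxyY$XXxX
  sorted[10] = YxXYyxyXYyyxyY$XXxXYYX
  sorted[11] = YyxyXYyyxyY$XXxXYYXYxX
  sorted[12] = YyyxyY$XXxXYYXYxXYyxyX
  sorted[13] = xXYYXYxXYyxyXYyyxyY$XX
  sorted[14] = xXYyxyXYyyxyY$XXxXYYXY
  sorted[15] = xyXYyyxyY$XXxXYYXYxXYy
  sorted[16] = xyY$XXxXYYXYxXYyxyXYyy
  sorted[17] = yXYyyxyY$XXxXYYXYxXYyx
  sorted[18] = yY$XXxXYYXYxXYyxyXYyyx
  sorted[19] = yxyXYyyxyY$XXxXYYXYxXY
  sorted[20] = yxyY$XXxXYYXYxXYyxyXYy
  sorted[21] = yyxyY$XXxXYYXYxXYyxyXY
sorted[6] = XxXYYXYxXYyxyXYyyxyY$X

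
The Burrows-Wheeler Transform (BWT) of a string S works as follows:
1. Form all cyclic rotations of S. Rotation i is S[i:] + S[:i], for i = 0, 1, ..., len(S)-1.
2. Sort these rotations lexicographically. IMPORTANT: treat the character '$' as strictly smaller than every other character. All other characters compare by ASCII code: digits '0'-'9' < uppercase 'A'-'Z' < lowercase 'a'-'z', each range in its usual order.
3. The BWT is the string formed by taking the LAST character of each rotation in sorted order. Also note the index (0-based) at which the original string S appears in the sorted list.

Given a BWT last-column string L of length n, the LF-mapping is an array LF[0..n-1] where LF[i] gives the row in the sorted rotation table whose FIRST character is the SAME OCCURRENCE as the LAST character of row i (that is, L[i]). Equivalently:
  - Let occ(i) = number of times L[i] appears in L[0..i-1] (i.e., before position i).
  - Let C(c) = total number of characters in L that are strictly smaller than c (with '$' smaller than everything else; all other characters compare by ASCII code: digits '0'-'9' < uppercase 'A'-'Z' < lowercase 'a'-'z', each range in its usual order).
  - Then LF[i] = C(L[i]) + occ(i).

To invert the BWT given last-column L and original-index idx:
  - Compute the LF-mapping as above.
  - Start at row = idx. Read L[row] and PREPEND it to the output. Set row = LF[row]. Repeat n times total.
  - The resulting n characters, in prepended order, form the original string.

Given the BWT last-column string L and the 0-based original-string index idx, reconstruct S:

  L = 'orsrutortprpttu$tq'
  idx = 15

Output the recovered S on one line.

LF mapping: 1 6 10 7 16 11 2 8 12 3 9 4 13 14 17 0 15 5
Walk LF starting at row 15, prepending L[row]:
  step 1: row=15, L[15]='$', prepend. Next row=LF[15]=0
  step 2: row=0, L[0]='o', prepend. Next row=LF[0]=1
  step 3: row=1, L[1]='r', prepend. Next row=LF[1]=6
  step 4: row=6, L[6]='o', prepend. Next row=LF[6]=2
  step 5: row=2, L[2]='s', prepend. Next row=LF[2]=10
  step 6: row=10, L[10]='r', prepend. Next row=LF[10]=9
  step 7: row=9, L[9]='p', prepend. Next row=LF[9]=3
  step 8: row=3, L[3]='r', prepend. Next row=LF[3]=7
  step 9: row=7, L[7]='r', prepend. Next row=LF[7]=8
  step 10: row=8, L[8]='t', prepend. Next row=LF[8]=12
  step 11: row=12, L[12]='t', prepend. Next row=LF[12]=13
  step 12: row=13, L[13]='t', prepend. Next row=LF[13]=14
  step 13: row=14, L[14]='u', prepend. Next row=LF[14]=17
  step 14: row=17, L[17]='q', prepend. Next row=LF[17]=5
  step 15: row=5, L[5]='t', prepend. Next row=LF[5]=11
  step 16: row=11, L[11]='p', prepend. Next row=LF[11]=4
  step 17: row=4, L[4]='u', prepend. Next row=LF[4]=16
  step 18: row=16, L[16]='t', prepend. Next row=LF[16]=15
Reversed output: tuptqutttrrprsoro$

Answer: tuptqutttrrprsoro$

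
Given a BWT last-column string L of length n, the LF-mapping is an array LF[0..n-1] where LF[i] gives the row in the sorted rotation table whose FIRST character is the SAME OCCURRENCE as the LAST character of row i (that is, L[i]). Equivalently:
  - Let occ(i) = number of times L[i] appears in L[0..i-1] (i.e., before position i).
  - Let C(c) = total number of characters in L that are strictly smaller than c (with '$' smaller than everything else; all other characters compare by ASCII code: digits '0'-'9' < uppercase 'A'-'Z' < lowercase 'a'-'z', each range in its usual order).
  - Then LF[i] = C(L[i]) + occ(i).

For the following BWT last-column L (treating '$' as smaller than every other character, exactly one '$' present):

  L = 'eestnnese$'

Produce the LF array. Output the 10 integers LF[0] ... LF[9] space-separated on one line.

Answer: 1 2 7 9 5 6 3 8 4 0

Derivation:
Char counts: '$':1, 'e':4, 'n':2, 's':2, 't':1
C (first-col start): C('$')=0, C('e')=1, C('n')=5, C('s')=7, C('t')=9
L[0]='e': occ=0, LF[0]=C('e')+0=1+0=1
L[1]='e': occ=1, LF[1]=C('e')+1=1+1=2
L[2]='s': occ=0, LF[2]=C('s')+0=7+0=7
L[3]='t': occ=0, LF[3]=C('t')+0=9+0=9
L[4]='n': occ=0, LF[4]=C('n')+0=5+0=5
L[5]='n': occ=1, LF[5]=C('n')+1=5+1=6
L[6]='e': occ=2, LF[6]=C('e')+2=1+2=3
L[7]='s': occ=1, LF[7]=C('s')+1=7+1=8
L[8]='e': occ=3, LF[8]=C('e')+3=1+3=4
L[9]='$': occ=0, LF[9]=C('$')+0=0+0=0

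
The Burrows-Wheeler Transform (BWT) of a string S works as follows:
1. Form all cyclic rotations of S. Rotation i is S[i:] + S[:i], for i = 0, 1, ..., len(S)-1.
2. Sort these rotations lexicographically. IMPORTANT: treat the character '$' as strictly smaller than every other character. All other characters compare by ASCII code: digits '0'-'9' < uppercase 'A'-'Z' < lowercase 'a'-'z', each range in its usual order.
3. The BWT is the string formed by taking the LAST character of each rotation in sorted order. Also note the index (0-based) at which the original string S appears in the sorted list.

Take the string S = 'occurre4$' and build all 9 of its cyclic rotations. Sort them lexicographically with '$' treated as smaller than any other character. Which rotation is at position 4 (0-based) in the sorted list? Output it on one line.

All 9 rotations (rotation i = S[i:]+S[:i]):
  rot[0] = occurre4$
  rot[1] = ccurre4$o
  rot[2] = curre4$oc
  rot[3] = urre4$occ
  rot[4] = rre4$occu
  rot[5] = re4$occur
  rot[6] = e4$occurr
  rot[7] = 4$occurre
  rot[8] = $occurre4
Sorted (with $ < everything):
  sorted[0] = $occurre4
  sorted[1] = 4$occurre
  sorted[2] = ccurre4$o
  sorted[3] = curre4$oc
  sorted[4] = e4$occurr
  sorted[5] = occurre4$
  sorted[6] = re4$occur
  sorted[7] = rre4$occu
  sorted[8] = urre4$occ
sorted[4] = e4$occurr

Answer: e4$occurr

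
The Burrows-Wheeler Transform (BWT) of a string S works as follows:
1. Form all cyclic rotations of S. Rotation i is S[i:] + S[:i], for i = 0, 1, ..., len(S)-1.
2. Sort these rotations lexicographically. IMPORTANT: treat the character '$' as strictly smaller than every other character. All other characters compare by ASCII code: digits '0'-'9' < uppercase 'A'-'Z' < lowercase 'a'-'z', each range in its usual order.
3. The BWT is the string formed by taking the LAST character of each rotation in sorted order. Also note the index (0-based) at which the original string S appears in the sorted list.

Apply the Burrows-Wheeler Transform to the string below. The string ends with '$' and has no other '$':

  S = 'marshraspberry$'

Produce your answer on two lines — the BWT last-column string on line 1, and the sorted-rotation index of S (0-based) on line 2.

Answer: ymrpbs$shearrar
6

Derivation:
All 15 rotations (rotation i = S[i:]+S[:i]):
  rot[0] = marshraspberry$
  rot[1] = arshraspberry$m
  rot[2] = rshraspberry$ma
  rot[3] = shraspberry$mar
  rot[4] = hraspberry$mars
  rot[5] = raspberry$marsh
  rot[6] = aspberry$marshr
  rot[7] = spberry$marshra
  rot[8] = pberry$marshras
  rot[9] = berry$marshrasp
  rot[10] = erry$marshraspb
  rot[11] = rry$marshraspbe
  rot[12] = ry$marshraspber
  rot[13] = y$marshraspberr
  rot[14] = $marshraspberry
Sorted (with $ < everything):
  sorted[0] = $marshraspberry  (last char: 'y')
  sorted[1] = arshraspberry$m  (last char: 'm')
  sorted[2] = aspberry$marshr  (last char: 'r')
  sorted[3] = berry$marshrasp  (last char: 'p')
  sorted[4] = erry$marshraspb  (last char: 'b')
  sorted[5] = hraspberry$mars  (last char: 's')
  sorted[6] = marshraspberry$  (last char: '$')
  sorted[7] = pberry$marshras  (last char: 's')
  sorted[8] = raspberry$marsh  (last char: 'h')
  sorted[9] = rry$marshraspbe  (last char: 'e')
  sorted[10] = rshraspberry$ma  (last char: 'a')
  sorted[11] = ry$marshraspber  (last char: 'r')
  sorted[12] = shraspberry$mar  (last char: 'r')
  sorted[13] = spberry$marshra  (last char: 'a')
  sorted[14] = y$marshraspberr  (last char: 'r')
Last column: ymrpbs$shearrar
Original string S is at sorted index 6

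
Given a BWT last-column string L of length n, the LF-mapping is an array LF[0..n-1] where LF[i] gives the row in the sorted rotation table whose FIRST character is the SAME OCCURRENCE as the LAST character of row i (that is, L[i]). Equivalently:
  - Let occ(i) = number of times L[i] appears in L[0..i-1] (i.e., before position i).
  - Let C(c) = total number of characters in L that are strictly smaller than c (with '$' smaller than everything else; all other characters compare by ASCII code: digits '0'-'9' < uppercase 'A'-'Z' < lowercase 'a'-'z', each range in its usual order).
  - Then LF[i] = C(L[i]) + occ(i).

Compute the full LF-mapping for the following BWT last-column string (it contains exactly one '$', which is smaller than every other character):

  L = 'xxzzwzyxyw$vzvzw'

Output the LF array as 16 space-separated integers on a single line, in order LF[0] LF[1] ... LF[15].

Answer: 6 7 11 12 3 13 9 8 10 4 0 1 14 2 15 5

Derivation:
Char counts: '$':1, 'v':2, 'w':3, 'x':3, 'y':2, 'z':5
C (first-col start): C('$')=0, C('v')=1, C('w')=3, C('x')=6, C('y')=9, C('z')=11
L[0]='x': occ=0, LF[0]=C('x')+0=6+0=6
L[1]='x': occ=1, LF[1]=C('x')+1=6+1=7
L[2]='z': occ=0, LF[2]=C('z')+0=11+0=11
L[3]='z': occ=1, LF[3]=C('z')+1=11+1=12
L[4]='w': occ=0, LF[4]=C('w')+0=3+0=3
L[5]='z': occ=2, LF[5]=C('z')+2=11+2=13
L[6]='y': occ=0, LF[6]=C('y')+0=9+0=9
L[7]='x': occ=2, LF[7]=C('x')+2=6+2=8
L[8]='y': occ=1, LF[8]=C('y')+1=9+1=10
L[9]='w': occ=1, LF[9]=C('w')+1=3+1=4
L[10]='$': occ=0, LF[10]=C('$')+0=0+0=0
L[11]='v': occ=0, LF[11]=C('v')+0=1+0=1
L[12]='z': occ=3, LF[12]=C('z')+3=11+3=14
L[13]='v': occ=1, LF[13]=C('v')+1=1+1=2
L[14]='z': occ=4, LF[14]=C('z')+4=11+4=15
L[15]='w': occ=2, LF[15]=C('w')+2=3+2=5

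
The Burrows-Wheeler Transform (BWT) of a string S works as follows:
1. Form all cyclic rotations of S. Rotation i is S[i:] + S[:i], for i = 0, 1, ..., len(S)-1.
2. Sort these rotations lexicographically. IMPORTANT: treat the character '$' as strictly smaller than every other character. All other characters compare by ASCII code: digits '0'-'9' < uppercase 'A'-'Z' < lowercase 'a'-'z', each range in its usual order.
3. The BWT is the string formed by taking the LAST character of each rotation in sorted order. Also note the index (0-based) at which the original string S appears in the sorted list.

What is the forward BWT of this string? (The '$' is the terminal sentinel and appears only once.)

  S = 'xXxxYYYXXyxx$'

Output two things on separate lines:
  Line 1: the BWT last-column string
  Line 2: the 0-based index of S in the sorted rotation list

All 13 rotations (rotation i = S[i:]+S[:i]):
  rot[0] = xXxxYYYXXyxx$
  rot[1] = XxxYYYXXyxx$x
  rot[2] = xxYYYXXyxx$xX
  rot[3] = xYYYXXyxx$xXx
  rot[4] = YYYXXyxx$xXxx
  rot[5] = YYXXyxx$xXxxY
  rot[6] = YXXyxx$xXxxYY
  rot[7] = XXyxx$xXxxYYY
  rot[8] = Xyxx$xXxxYYYX
  rot[9] = yxx$xXxxYYYXX
  rot[10] = xx$xXxxYYYXXy
  rot[11] = x$xXxxYYYXXyx
  rot[12] = $xXxxYYYXXyxx
Sorted (with $ < everything):
  sorted[0] = $xXxxYYYXXyxx  (last char: 'x')
  sorted[1] = XXyxx$xXxxYYY  (last char: 'Y')
  sorted[2] = XxxYYYXXyxx$x  (last char: 'x')
  sorted[3] = Xyxx$xXxxYYYX  (last char: 'X')
  sorted[4] = YXXyxx$xXxxYY  (last char: 'Y')
  sorted[5] = YYXXyxx$xXxxY  (last char: 'Y')
  sorted[6] = YYYXXyxx$xXxx  (last char: 'x')
  sorted[7] = x$xXxxYYYXXyx  (last char: 'x')
  sorted[8] = xXxxYYYXXyxx$  (last char: '$')
  sorted[9] = xYYYXXyxx$xXx  (last char: 'x')
  sorted[10] = xx$xXxxYYYXXy  (last char: 'y')
  sorted[11] = xxYYYXXyxx$xX  (last char: 'X')
  sorted[12] = yxx$xXxxYYYXX  (last char: 'X')
Last column: xYxXYYxx$xyXX
Original string S is at sorted index 8

Answer: xYxXYYxx$xyXX
8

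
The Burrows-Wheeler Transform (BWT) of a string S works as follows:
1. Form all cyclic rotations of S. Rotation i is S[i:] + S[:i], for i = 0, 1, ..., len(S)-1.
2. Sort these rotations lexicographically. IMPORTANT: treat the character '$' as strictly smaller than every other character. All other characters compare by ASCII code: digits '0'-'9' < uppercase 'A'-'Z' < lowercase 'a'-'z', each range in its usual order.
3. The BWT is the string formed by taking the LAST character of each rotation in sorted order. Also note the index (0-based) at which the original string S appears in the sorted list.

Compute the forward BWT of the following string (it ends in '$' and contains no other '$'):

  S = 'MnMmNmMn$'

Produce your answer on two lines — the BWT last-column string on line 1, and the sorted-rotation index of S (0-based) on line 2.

All 9 rotations (rotation i = S[i:]+S[:i]):
  rot[0] = MnMmNmMn$
  rot[1] = nMmNmMn$M
  rot[2] = MmNmMn$Mn
  rot[3] = mNmMn$MnM
  rot[4] = NmMn$MnMm
  rot[5] = mMn$MnMmN
  rot[6] = Mn$MnMmNm
  rot[7] = n$MnMmNmM
  rot[8] = $MnMmNmMn
Sorted (with $ < everything):
  sorted[0] = $MnMmNmMn  (last char: 'n')
  sorted[1] = MmNmMn$Mn  (last char: 'n')
  sorted[2] = Mn$MnMmNm  (last char: 'm')
  sorted[3] = MnMmNmMn$  (last char: '$')
  sorted[4] = NmMn$MnMm  (last char: 'm')
  sorted[5] = mMn$MnMmN  (last char: 'N')
  sorted[6] = mNmMn$MnM  (last char: 'M')
  sorted[7] = n$MnMmNmM  (last char: 'M')
  sorted[8] = nMmNmMn$M  (last char: 'M')
Last column: nnm$mNMMM
Original string S is at sorted index 3

Answer: nnm$mNMMM
3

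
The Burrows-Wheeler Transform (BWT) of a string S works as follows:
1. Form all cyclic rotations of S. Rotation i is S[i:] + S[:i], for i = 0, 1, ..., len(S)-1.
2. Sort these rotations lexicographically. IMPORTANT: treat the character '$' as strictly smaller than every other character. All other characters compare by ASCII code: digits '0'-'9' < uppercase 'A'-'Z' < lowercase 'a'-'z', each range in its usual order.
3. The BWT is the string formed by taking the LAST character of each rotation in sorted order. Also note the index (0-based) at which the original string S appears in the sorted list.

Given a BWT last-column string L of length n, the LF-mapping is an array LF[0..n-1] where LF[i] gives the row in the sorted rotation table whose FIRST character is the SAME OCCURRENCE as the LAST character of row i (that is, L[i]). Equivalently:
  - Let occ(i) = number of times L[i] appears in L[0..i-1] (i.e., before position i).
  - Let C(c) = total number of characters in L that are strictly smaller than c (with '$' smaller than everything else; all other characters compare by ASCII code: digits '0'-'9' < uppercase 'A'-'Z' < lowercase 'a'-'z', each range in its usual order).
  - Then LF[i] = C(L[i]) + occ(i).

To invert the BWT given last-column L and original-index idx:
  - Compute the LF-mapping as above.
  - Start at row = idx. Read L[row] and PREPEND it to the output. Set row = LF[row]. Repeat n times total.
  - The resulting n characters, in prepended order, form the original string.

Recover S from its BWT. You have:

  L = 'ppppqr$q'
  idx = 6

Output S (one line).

Answer: qrqpppp$

Derivation:
LF mapping: 1 2 3 4 5 7 0 6
Walk LF starting at row 6, prepending L[row]:
  step 1: row=6, L[6]='$', prepend. Next row=LF[6]=0
  step 2: row=0, L[0]='p', prepend. Next row=LF[0]=1
  step 3: row=1, L[1]='p', prepend. Next row=LF[1]=2
  step 4: row=2, L[2]='p', prepend. Next row=LF[2]=3
  step 5: row=3, L[3]='p', prepend. Next row=LF[3]=4
  step 6: row=4, L[4]='q', prepend. Next row=LF[4]=5
  step 7: row=5, L[5]='r', prepend. Next row=LF[5]=7
  step 8: row=7, L[7]='q', prepend. Next row=LF[7]=6
Reversed output: qrqpppp$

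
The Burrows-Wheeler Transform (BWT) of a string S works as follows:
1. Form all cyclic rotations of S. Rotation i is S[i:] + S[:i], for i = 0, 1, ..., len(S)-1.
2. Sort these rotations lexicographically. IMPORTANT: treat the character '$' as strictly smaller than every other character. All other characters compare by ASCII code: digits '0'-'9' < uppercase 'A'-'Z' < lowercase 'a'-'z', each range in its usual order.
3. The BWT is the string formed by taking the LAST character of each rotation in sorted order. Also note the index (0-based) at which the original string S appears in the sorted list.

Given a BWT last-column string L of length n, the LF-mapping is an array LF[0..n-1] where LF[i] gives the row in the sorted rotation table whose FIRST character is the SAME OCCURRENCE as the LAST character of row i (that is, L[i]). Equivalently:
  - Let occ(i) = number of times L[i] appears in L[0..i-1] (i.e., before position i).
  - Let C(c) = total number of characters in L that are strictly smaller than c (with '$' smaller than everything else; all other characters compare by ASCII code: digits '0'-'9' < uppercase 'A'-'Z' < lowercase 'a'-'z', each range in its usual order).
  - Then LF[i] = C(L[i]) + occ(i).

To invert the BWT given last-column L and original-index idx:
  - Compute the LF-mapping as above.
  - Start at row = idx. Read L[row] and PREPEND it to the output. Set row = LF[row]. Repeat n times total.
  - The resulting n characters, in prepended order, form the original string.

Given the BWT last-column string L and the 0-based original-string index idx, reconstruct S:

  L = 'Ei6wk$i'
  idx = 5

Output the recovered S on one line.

LF mapping: 2 3 1 6 5 0 4
Walk LF starting at row 5, prepending L[row]:
  step 1: row=5, L[5]='$', prepend. Next row=LF[5]=0
  step 2: row=0, L[0]='E', prepend. Next row=LF[0]=2
  step 3: row=2, L[2]='6', prepend. Next row=LF[2]=1
  step 4: row=1, L[1]='i', prepend. Next row=LF[1]=3
  step 5: row=3, L[3]='w', prepend. Next row=LF[3]=6
  step 6: row=6, L[6]='i', prepend. Next row=LF[6]=4
  step 7: row=4, L[4]='k', prepend. Next row=LF[4]=5
Reversed output: kiwi6E$

Answer: kiwi6E$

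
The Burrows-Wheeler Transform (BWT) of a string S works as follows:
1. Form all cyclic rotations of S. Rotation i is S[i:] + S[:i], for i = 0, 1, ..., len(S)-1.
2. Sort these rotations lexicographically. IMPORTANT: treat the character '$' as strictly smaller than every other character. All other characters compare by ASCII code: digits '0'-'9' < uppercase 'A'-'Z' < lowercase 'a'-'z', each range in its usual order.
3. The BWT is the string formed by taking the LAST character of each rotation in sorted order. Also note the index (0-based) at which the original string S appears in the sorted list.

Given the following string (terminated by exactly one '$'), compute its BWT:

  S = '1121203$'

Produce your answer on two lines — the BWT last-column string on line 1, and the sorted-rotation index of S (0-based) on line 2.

Answer: 32$21110
2

Derivation:
All 8 rotations (rotation i = S[i:]+S[:i]):
  rot[0] = 1121203$
  rot[1] = 121203$1
  rot[2] = 21203$11
  rot[3] = 1203$112
  rot[4] = 203$1121
  rot[5] = 03$11212
  rot[6] = 3$112120
  rot[7] = $1121203
Sorted (with $ < everything):
  sorted[0] = $1121203  (last char: '3')
  sorted[1] = 03$11212  (last char: '2')
  sorted[2] = 1121203$  (last char: '$')
  sorted[3] = 1203$112  (last char: '2')
  sorted[4] = 121203$1  (last char: '1')
  sorted[5] = 203$1121  (last char: '1')
  sorted[6] = 21203$11  (last char: '1')
  sorted[7] = 3$112120  (last char: '0')
Last column: 32$21110
Original string S is at sorted index 2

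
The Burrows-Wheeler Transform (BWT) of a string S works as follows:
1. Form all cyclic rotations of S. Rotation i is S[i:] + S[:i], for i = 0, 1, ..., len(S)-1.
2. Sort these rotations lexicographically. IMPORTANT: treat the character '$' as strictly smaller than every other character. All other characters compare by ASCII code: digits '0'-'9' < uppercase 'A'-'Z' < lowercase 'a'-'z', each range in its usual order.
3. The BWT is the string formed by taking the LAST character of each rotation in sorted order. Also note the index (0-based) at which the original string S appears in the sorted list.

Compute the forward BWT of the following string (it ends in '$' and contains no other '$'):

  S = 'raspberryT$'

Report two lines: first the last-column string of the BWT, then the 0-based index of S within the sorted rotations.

Answer: Tyrpbs$erar
6

Derivation:
All 11 rotations (rotation i = S[i:]+S[:i]):
  rot[0] = raspberryT$
  rot[1] = aspberryT$r
  rot[2] = spberryT$ra
  rot[3] = pberryT$ras
  rot[4] = berryT$rasp
  rot[5] = erryT$raspb
  rot[6] = rryT$raspbe
  rot[7] = ryT$raspber
  rot[8] = yT$raspberr
  rot[9] = T$raspberry
  rot[10] = $raspberryT
Sorted (with $ < everything):
  sorted[0] = $raspberryT  (last char: 'T')
  sorted[1] = T$raspberry  (last char: 'y')
  sorted[2] = aspberryT$r  (last char: 'r')
  sorted[3] = berryT$rasp  (last char: 'p')
  sorted[4] = erryT$raspb  (last char: 'b')
  sorted[5] = pberryT$ras  (last char: 's')
  sorted[6] = raspberryT$  (last char: '$')
  sorted[7] = rryT$raspbe  (last char: 'e')
  sorted[8] = ryT$raspber  (last char: 'r')
  sorted[9] = spberryT$ra  (last char: 'a')
  sorted[10] = yT$raspberr  (last char: 'r')
Last column: Tyrpbs$erar
Original string S is at sorted index 6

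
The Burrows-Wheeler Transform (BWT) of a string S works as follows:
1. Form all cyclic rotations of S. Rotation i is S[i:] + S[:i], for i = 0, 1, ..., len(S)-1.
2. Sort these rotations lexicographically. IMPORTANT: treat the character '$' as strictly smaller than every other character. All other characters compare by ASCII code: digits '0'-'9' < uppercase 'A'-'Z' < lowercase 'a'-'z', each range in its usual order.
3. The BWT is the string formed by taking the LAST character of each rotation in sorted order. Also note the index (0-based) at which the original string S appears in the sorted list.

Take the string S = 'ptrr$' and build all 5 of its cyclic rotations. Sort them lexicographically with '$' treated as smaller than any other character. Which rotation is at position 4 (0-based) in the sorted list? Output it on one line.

Answer: trr$p

Derivation:
All 5 rotations (rotation i = S[i:]+S[:i]):
  rot[0] = ptrr$
  rot[1] = trr$p
  rot[2] = rr$pt
  rot[3] = r$ptr
  rot[4] = $ptrr
Sorted (with $ < everything):
  sorted[0] = $ptrr
  sorted[1] = ptrr$
  sorted[2] = r$ptr
  sorted[3] = rr$pt
  sorted[4] = trr$p
sorted[4] = trr$p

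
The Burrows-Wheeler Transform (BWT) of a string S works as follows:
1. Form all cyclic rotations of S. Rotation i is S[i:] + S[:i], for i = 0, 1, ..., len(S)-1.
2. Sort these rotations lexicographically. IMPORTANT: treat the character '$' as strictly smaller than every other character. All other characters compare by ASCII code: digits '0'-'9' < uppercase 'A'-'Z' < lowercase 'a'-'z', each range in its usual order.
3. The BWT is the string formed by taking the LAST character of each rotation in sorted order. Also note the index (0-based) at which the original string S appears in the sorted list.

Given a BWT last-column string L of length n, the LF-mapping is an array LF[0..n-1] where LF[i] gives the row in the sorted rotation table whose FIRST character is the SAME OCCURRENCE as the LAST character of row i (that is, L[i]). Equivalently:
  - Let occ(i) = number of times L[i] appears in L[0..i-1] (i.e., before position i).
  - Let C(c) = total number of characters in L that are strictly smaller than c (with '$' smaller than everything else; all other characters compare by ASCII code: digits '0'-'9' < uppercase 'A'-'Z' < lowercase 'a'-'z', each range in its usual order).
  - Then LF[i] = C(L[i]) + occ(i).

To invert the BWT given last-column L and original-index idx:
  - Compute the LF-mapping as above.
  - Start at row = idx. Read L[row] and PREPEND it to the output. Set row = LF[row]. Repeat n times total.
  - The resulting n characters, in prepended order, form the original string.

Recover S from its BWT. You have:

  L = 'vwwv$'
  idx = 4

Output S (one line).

LF mapping: 1 3 4 2 0
Walk LF starting at row 4, prepending L[row]:
  step 1: row=4, L[4]='$', prepend. Next row=LF[4]=0
  step 2: row=0, L[0]='v', prepend. Next row=LF[0]=1
  step 3: row=1, L[1]='w', prepend. Next row=LF[1]=3
  step 4: row=3, L[3]='v', prepend. Next row=LF[3]=2
  step 5: row=2, L[2]='w', prepend. Next row=LF[2]=4
Reversed output: wvwv$

Answer: wvwv$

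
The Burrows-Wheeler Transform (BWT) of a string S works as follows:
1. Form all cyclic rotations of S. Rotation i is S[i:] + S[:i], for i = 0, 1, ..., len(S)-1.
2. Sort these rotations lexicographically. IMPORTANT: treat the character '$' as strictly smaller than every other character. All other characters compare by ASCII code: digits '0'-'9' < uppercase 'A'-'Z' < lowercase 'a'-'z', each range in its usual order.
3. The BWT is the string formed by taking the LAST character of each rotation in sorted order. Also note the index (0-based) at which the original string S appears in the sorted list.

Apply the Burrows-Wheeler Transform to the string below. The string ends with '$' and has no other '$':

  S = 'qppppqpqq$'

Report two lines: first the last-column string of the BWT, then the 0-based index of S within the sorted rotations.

All 10 rotations (rotation i = S[i:]+S[:i]):
  rot[0] = qppppqpqq$
  rot[1] = ppppqpqq$q
  rot[2] = pppqpqq$qp
  rot[3] = ppqpqq$qpp
  rot[4] = pqpqq$qppp
  rot[5] = qpqq$qpppp
  rot[6] = pqq$qppppq
  rot[7] = qq$qppppqp
  rot[8] = q$qppppqpq
  rot[9] = $qppppqpqq
Sorted (with $ < everything):
  sorted[0] = $qppppqpqq  (last char: 'q')
  sorted[1] = ppppqpqq$q  (last char: 'q')
  sorted[2] = pppqpqq$qp  (last char: 'p')
  sorted[3] = ppqpqq$qpp  (last char: 'p')
  sorted[4] = pqpqq$qppp  (last char: 'p')
  sorted[5] = pqq$qppppq  (last char: 'q')
  sorted[6] = q$qppppqpq  (last char: 'q')
  sorted[7] = qppppqpqq$  (last char: '$')
  sorted[8] = qpqq$qpppp  (last char: 'p')
  sorted[9] = qq$qppppqp  (last char: 'p')
Last column: qqpppqq$pp
Original string S is at sorted index 7

Answer: qqpppqq$pp
7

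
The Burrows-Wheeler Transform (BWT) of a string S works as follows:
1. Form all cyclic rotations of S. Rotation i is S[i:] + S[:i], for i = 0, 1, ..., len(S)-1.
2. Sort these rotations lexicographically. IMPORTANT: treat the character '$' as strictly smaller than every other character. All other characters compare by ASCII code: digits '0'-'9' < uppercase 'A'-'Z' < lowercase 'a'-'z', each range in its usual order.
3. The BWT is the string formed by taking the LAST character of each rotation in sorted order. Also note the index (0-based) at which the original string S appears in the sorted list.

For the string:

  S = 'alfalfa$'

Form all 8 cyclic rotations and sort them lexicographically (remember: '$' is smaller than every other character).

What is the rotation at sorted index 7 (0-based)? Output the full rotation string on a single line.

Answer: lfalfa$a

Derivation:
All 8 rotations (rotation i = S[i:]+S[:i]):
  rot[0] = alfalfa$
  rot[1] = lfalfa$a
  rot[2] = falfa$al
  rot[3] = alfa$alf
  rot[4] = lfa$alfa
  rot[5] = fa$alfal
  rot[6] = a$alfalf
  rot[7] = $alfalfa
Sorted (with $ < everything):
  sorted[0] = $alfalfa
  sorted[1] = a$alfalf
  sorted[2] = alfa$alf
  sorted[3] = alfalfa$
  sorted[4] = fa$alfal
  sorted[5] = falfa$al
  sorted[6] = lfa$alfa
  sorted[7] = lfalfa$a
sorted[7] = lfalfa$a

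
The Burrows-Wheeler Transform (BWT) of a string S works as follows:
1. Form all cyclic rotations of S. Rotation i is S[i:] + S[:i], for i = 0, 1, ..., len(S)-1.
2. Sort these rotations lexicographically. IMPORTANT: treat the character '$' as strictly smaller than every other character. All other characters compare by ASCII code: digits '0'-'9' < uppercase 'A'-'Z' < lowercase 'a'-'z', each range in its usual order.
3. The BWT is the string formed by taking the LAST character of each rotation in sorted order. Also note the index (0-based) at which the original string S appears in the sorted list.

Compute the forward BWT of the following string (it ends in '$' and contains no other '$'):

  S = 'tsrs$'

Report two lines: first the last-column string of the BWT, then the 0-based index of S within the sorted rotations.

All 5 rotations (rotation i = S[i:]+S[:i]):
  rot[0] = tsrs$
  rot[1] = srs$t
  rot[2] = rs$ts
  rot[3] = s$tsr
  rot[4] = $tsrs
Sorted (with $ < everything):
  sorted[0] = $tsrs  (last char: 's')
  sorted[1] = rs$ts  (last char: 's')
  sorted[2] = s$tsr  (last char: 'r')
  sorted[3] = srs$t  (last char: 't')
  sorted[4] = tsrs$  (last char: '$')
Last column: ssrt$
Original string S is at sorted index 4

Answer: ssrt$
4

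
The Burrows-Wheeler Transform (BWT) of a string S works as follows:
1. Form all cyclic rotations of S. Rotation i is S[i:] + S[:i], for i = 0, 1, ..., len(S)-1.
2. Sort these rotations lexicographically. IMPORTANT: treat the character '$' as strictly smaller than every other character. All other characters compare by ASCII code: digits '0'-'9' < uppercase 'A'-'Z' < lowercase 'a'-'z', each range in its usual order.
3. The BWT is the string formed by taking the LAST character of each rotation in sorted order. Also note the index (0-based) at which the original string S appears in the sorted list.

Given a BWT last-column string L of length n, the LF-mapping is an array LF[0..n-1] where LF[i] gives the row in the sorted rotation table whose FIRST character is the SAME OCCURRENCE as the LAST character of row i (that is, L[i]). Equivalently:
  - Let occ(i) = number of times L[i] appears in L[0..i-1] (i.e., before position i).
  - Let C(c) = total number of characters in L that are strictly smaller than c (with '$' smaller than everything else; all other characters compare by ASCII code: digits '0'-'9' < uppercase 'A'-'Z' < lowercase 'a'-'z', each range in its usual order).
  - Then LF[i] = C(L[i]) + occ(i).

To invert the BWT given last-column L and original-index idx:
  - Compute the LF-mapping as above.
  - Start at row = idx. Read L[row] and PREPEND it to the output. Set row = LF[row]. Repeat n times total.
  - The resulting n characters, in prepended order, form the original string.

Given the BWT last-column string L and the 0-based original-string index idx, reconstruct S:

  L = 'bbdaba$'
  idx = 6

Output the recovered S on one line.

Answer: dabbab$

Derivation:
LF mapping: 3 4 6 1 5 2 0
Walk LF starting at row 6, prepending L[row]:
  step 1: row=6, L[6]='$', prepend. Next row=LF[6]=0
  step 2: row=0, L[0]='b', prepend. Next row=LF[0]=3
  step 3: row=3, L[3]='a', prepend. Next row=LF[3]=1
  step 4: row=1, L[1]='b', prepend. Next row=LF[1]=4
  step 5: row=4, L[4]='b', prepend. Next row=LF[4]=5
  step 6: row=5, L[5]='a', prepend. Next row=LF[5]=2
  step 7: row=2, L[2]='d', prepend. Next row=LF[2]=6
Reversed output: dabbab$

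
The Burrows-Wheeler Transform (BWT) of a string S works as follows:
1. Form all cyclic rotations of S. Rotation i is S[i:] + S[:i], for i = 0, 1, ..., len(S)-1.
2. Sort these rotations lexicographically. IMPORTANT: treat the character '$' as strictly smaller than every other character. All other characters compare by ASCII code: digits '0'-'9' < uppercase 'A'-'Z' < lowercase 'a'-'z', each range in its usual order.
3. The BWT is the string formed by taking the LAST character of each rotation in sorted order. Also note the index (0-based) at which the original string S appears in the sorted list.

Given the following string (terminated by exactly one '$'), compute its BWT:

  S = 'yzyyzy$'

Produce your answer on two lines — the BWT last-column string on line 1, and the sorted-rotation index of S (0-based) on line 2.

All 7 rotations (rotation i = S[i:]+S[:i]):
  rot[0] = yzyyzy$
  rot[1] = zyyzy$y
  rot[2] = yyzy$yz
  rot[3] = yzy$yzy
  rot[4] = zy$yzyy
  rot[5] = y$yzyyz
  rot[6] = $yzyyzy
Sorted (with $ < everything):
  sorted[0] = $yzyyzy  (last char: 'y')
  sorted[1] = y$yzyyz  (last char: 'z')
  sorted[2] = yyzy$yz  (last char: 'z')
  sorted[3] = yzy$yzy  (last char: 'y')
  sorted[4] = yzyyzy$  (last char: '$')
  sorted[5] = zy$yzyy  (last char: 'y')
  sorted[6] = zyyzy$y  (last char: 'y')
Last column: yzzy$yy
Original string S is at sorted index 4

Answer: yzzy$yy
4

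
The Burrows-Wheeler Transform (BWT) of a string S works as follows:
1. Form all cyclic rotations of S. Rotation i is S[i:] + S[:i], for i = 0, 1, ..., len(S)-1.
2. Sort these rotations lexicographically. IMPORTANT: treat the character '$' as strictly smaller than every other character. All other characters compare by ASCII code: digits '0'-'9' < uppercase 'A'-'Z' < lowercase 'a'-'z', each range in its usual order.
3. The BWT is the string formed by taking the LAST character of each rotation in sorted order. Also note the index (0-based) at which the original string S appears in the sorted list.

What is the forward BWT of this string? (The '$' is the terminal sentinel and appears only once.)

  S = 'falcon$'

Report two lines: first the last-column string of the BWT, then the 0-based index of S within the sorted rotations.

Answer: nfl$aoc
3

Derivation:
All 7 rotations (rotation i = S[i:]+S[:i]):
  rot[0] = falcon$
  rot[1] = alcon$f
  rot[2] = lcon$fa
  rot[3] = con$fal
  rot[4] = on$falc
  rot[5] = n$falco
  rot[6] = $falcon
Sorted (with $ < everything):
  sorted[0] = $falcon  (last char: 'n')
  sorted[1] = alcon$f  (last char: 'f')
  sorted[2] = con$fal  (last char: 'l')
  sorted[3] = falcon$  (last char: '$')
  sorted[4] = lcon$fa  (last char: 'a')
  sorted[5] = n$falco  (last char: 'o')
  sorted[6] = on$falc  (last char: 'c')
Last column: nfl$aoc
Original string S is at sorted index 3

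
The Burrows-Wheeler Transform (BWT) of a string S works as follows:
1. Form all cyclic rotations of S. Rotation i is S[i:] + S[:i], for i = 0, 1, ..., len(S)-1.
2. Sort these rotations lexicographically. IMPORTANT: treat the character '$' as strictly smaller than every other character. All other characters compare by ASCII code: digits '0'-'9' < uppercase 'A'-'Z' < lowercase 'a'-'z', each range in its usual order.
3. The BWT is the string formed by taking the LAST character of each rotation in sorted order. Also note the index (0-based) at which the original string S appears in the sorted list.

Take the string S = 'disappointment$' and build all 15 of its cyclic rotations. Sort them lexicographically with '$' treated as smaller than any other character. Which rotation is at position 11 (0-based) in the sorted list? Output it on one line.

Answer: ppointment$disa

Derivation:
All 15 rotations (rotation i = S[i:]+S[:i]):
  rot[0] = disappointment$
  rot[1] = isappointment$d
  rot[2] = sappointment$di
  rot[3] = appointment$dis
  rot[4] = ppointment$disa
  rot[5] = pointment$disap
  rot[6] = ointment$disapp
  rot[7] = intment$disappo
  rot[8] = ntment$disappoi
  rot[9] = tment$disappoin
  rot[10] = ment$disappoint
  rot[11] = ent$disappointm
  rot[12] = nt$disappointme
  rot[13] = t$disappointmen
  rot[14] = $disappointment
Sorted (with $ < everything):
  sorted[0] = $disappointment
  sorted[1] = appointment$dis
  sorted[2] = disappointment$
  sorted[3] = ent$disappointm
  sorted[4] = intment$disappo
  sorted[5] = isappointment$d
  sorted[6] = ment$disappoint
  sorted[7] = nt$disappointme
  sorted[8] = ntment$disappoi
  sorted[9] = ointment$disapp
  sorted[10] = pointment$disap
  sorted[11] = ppointment$disa
  sorted[12] = sappointment$di
  sorted[13] = t$disappointmen
  sorted[14] = tment$disappoin
sorted[11] = ppointment$disa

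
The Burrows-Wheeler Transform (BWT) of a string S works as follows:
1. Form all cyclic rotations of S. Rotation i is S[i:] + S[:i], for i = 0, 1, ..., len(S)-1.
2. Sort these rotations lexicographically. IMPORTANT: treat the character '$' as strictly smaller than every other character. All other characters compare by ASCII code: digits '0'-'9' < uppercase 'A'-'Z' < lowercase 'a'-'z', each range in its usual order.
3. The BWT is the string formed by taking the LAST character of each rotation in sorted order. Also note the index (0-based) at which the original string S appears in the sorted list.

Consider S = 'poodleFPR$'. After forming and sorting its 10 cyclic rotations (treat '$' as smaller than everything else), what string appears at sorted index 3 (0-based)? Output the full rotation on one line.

Answer: R$poodleFP

Derivation:
All 10 rotations (rotation i = S[i:]+S[:i]):
  rot[0] = poodleFPR$
  rot[1] = oodleFPR$p
  rot[2] = odleFPR$po
  rot[3] = dleFPR$poo
  rot[4] = leFPR$pood
  rot[5] = eFPR$poodl
  rot[6] = FPR$poodle
  rot[7] = PR$poodleF
  rot[8] = R$poodleFP
  rot[9] = $poodleFPR
Sorted (with $ < everything):
  sorted[0] = $poodleFPR
  sorted[1] = FPR$poodle
  sorted[2] = PR$poodleF
  sorted[3] = R$poodleFP
  sorted[4] = dleFPR$poo
  sorted[5] = eFPR$poodl
  sorted[6] = leFPR$pood
  sorted[7] = odleFPR$po
  sorted[8] = oodleFPR$p
  sorted[9] = poodleFPR$
sorted[3] = R$poodleFP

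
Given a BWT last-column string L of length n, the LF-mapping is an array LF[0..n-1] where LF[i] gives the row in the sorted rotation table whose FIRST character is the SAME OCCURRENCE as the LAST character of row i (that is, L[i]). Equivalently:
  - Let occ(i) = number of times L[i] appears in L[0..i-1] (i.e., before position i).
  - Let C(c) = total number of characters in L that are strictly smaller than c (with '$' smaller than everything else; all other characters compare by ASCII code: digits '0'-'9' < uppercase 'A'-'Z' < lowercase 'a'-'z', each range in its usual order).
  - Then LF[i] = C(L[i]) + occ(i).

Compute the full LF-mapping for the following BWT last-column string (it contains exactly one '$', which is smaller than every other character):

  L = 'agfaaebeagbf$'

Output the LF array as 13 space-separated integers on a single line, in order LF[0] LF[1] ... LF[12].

Char counts: '$':1, 'a':4, 'b':2, 'e':2, 'f':2, 'g':2
C (first-col start): C('$')=0, C('a')=1, C('b')=5, C('e')=7, C('f')=9, C('g')=11
L[0]='a': occ=0, LF[0]=C('a')+0=1+0=1
L[1]='g': occ=0, LF[1]=C('g')+0=11+0=11
L[2]='f': occ=0, LF[2]=C('f')+0=9+0=9
L[3]='a': occ=1, LF[3]=C('a')+1=1+1=2
L[4]='a': occ=2, LF[4]=C('a')+2=1+2=3
L[5]='e': occ=0, LF[5]=C('e')+0=7+0=7
L[6]='b': occ=0, LF[6]=C('b')+0=5+0=5
L[7]='e': occ=1, LF[7]=C('e')+1=7+1=8
L[8]='a': occ=3, LF[8]=C('a')+3=1+3=4
L[9]='g': occ=1, LF[9]=C('g')+1=11+1=12
L[10]='b': occ=1, LF[10]=C('b')+1=5+1=6
L[11]='f': occ=1, LF[11]=C('f')+1=9+1=10
L[12]='$': occ=0, LF[12]=C('$')+0=0+0=0

Answer: 1 11 9 2 3 7 5 8 4 12 6 10 0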